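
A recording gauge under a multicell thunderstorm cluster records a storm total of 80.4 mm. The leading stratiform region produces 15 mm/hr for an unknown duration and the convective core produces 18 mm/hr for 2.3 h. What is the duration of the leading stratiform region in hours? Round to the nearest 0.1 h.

Known phases: 18 × 2.3 = 41.4 mm.
Remaining depth = 80.4 − 41.4 = 39 mm.
Duration = 39 / 15 = 2.6 h.

duration ≈ 2.6 h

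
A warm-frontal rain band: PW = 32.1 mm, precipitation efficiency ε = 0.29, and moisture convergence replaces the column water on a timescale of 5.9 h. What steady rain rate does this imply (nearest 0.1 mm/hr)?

Each overturning extracts ε × PW = 0.29 × 32.1 = 9.309 mm.
Rate = ε·PW / τ = 9.309 / 5.9 h = 1.6 mm/hr.

R ≈ 1.6 mm/hr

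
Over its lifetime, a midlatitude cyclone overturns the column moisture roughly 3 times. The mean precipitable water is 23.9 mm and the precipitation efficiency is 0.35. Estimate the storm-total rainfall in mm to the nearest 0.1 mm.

Each cycle deposits ε × PW = 0.35 × 23.9 = 8.365 mm.
Over 3 cycles: 3 × 8.365 = 25.1 mm.

rainfall ≈ 25.1 mm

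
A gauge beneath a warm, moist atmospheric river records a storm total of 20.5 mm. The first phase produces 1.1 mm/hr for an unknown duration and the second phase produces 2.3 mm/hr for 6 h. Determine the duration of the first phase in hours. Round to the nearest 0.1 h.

Known phases: 2.3 × 6 = 13.8 mm.
Remaining depth = 20.5 − 13.8 = 6.7 mm.
Duration = 6.7 / 1.1 = 6.1 h.

duration ≈ 6.1 h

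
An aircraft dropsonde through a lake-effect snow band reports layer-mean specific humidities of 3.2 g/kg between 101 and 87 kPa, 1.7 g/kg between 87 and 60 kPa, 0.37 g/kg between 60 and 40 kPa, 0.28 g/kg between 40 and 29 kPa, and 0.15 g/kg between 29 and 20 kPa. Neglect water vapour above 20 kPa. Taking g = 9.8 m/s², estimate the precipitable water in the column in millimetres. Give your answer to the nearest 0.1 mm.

PW ≈ 10.5 mm

Precipitable water is the column-integrated vapour mass per unit area: PW = (1/g) Σ q̄ Δp, with q in kg/kg and Δp in Pa (1 kg/m² of water = 1 mm).
Layer 101–87 kPa: Δp = 140 hPa = 14000 Pa, q̄ = 0.0032 kg/kg → 0.0032 × 14000 / 9.8 = 4.57 mm
Layer 87–60 kPa: Δp = 270 hPa = 27000 Pa, q̄ = 0.0017 kg/kg → 0.0017 × 27000 / 9.8 = 4.68 mm
Layer 60–40 kPa: Δp = 200 hPa = 20000 Pa, q̄ = 0.00037 kg/kg → 0.00037 × 20000 / 9.8 = 0.76 mm
Layer 40–29 kPa: Δp = 110 hPa = 11000 Pa, q̄ = 0.00028 kg/kg → 0.00028 × 11000 / 9.8 = 0.31 mm
Layer 29–20 kPa: Δp = 90 hPa = 9000 Pa, q̄ = 0.00015 kg/kg → 0.00015 × 9000 / 9.8 = 0.14 mm
PW = 4.57 + 4.68 + 0.76 + 0.31 + 0.14 = 10.46 ≈ 10.5 mm.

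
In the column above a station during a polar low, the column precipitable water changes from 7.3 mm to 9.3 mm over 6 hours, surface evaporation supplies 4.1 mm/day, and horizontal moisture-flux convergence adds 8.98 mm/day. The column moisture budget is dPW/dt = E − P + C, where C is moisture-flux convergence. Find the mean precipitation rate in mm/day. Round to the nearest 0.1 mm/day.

dPW/dt = (9.3 − 7.3) mm / (6/24 day) = +8.000 mm/day.
P = E + C − dPW/dt = 4.1 + (8.98) − (+8.000) = 5.1 mm/day.

P ≈ 5.1 mm/day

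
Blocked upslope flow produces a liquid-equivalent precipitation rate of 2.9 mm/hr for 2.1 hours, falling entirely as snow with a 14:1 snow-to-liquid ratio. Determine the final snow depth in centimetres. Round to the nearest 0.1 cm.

snow depth ≈ 8.5 cm

Liquid-equivalent depth = 2.9 × 2.1 = 6.09 mm.
Snow depth = 6.09 mm × 14 = 85.26 mm = 8.5 cm.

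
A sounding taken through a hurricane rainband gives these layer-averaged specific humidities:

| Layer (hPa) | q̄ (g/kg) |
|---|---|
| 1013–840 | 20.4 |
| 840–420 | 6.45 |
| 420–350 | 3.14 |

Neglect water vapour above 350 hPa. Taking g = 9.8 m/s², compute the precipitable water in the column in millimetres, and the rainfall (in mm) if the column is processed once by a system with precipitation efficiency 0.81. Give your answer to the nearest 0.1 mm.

PW ≈ 65.9 mm; rainfall ≈ 53.4 mm

Precipitable water is the column-integrated vapour mass per unit area: PW = (1/g) Σ q̄ Δp, with q in kg/kg and Δp in Pa (1 kg/m² of water = 1 mm).
Layer 1013–840 hPa: Δp = 173 hPa = 17300 Pa, q̄ = 0.0204 kg/kg → 0.0204 × 17300 / 9.8 = 36.01 mm
Layer 840–420 hPa: Δp = 420 hPa = 42000 Pa, q̄ = 0.00645 kg/kg → 0.00645 × 42000 / 9.8 = 27.64 mm
Layer 420–350 hPa: Δp = 70 hPa = 7000 Pa, q̄ = 0.00314 kg/kg → 0.00314 × 7000 / 9.8 = 2.24 mm
PW = 36.01 + 27.64 + 2.24 = 65.89 ≈ 65.9 mm.
Rainfall = ε × PW = 0.81 × 65.9 = 53.4 mm.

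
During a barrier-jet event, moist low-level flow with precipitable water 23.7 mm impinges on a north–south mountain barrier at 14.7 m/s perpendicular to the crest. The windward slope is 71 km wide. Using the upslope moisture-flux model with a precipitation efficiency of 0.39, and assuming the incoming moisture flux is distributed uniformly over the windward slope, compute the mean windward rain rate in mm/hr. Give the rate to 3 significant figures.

Incoming column moisture flux per unit ridge length: F = V × PW = 14.7 × 23.7 = 348.39 mm·m/s.
Spread over the 71 km slope with efficiency ε = 0.39: R = ε·F/W = 0.39 × 348.39 / 71000 m = 1.914e-03 mm/s.
R = 1.914e-03 × 3600 = 6.89 mm/hr.

R ≈ 6.89 mm/hr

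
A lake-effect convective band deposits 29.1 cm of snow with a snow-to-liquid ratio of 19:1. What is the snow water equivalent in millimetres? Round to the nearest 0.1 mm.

SWE ≈ 15.3 mm

SWE = snow depth / ratio = 29.1 cm / 19 = 1.532 cm = 15.3 mm.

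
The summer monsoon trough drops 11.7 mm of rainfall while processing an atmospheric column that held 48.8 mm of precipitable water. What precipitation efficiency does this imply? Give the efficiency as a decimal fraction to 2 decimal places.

ε ≈ 0.24

ε = rainfall / PW = 11.7 / 48.8 = 0.24.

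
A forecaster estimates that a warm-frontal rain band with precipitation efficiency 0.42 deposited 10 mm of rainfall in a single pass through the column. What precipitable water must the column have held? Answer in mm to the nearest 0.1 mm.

PW = rainfall / ε = 10 / 0.42 = 23.8 mm.

PW ≈ 23.8 mm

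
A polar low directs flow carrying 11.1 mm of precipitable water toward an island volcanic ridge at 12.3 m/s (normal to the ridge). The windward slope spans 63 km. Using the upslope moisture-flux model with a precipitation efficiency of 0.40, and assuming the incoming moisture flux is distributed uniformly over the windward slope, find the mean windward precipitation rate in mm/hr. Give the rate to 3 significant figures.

R ≈ 3.12 mm/hr

Incoming column moisture flux per unit ridge length: F = V × PW = 12.3 × 11.1 = 136.53 mm·m/s.
Spread over the 63 km slope with efficiency ε = 0.40: R = ε·F/W = 0.40 × 136.53 / 63000 m = 8.669e-04 mm/s.
R = 8.669e-04 × 3600 = 3.12 mm/hr.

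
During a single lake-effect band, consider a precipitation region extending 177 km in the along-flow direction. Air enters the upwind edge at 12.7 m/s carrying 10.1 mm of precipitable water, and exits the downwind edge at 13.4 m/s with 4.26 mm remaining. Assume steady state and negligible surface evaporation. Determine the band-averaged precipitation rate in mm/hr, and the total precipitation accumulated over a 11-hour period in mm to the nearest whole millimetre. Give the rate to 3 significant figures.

R ≈ 1.45 mm/hr; total ≈ 16 mm

Column moisture flux per unit crosswind length is F = V × PW.
Inflow: F_in = 12.7 × 10.1 = 128.27 mm·m/s
Outflow: F_out = 13.4 × 4.26 = 57.084 mm·m/s
Steady-state rate R = (F_in − F_out)/L = (128.27 − 57.084) / 177000 m = 4.022e-04 mm/s.
R = 4.022e-04 × 3600 = 1.45 mm/hr.
Over 11 h: total = 1.45 × 11 = 15.95 ≈ 16 mm.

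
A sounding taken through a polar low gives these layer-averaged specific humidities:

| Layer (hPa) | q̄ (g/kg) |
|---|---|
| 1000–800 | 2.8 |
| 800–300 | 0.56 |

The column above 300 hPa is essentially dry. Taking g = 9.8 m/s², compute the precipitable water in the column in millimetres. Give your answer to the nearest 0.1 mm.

PW ≈ 8.6 mm

Precipitable water is the column-integrated vapour mass per unit area: PW = (1/g) Σ q̄ Δp, with q in kg/kg and Δp in Pa (1 kg/m² of water = 1 mm).
Layer 1000–800 hPa: Δp = 200 hPa = 20000 Pa, q̄ = 0.0028 kg/kg → 0.0028 × 20000 / 9.8 = 5.71 mm
Layer 800–300 hPa: Δp = 500 hPa = 50000 Pa, q̄ = 0.00056 kg/kg → 0.00056 × 50000 / 9.8 = 2.86 mm
PW = 5.71 + 2.86 = 8.57 ≈ 8.6 mm.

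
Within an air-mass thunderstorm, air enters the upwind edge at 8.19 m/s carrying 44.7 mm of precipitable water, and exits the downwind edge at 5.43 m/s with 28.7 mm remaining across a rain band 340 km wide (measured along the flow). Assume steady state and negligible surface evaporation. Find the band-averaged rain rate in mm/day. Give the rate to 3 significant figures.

Column moisture flux per unit crosswind length is F = V × PW.
Inflow: F_in = 8.19 × 44.7 = 366.093 mm·m/s
Outflow: F_out = 5.43 × 28.7 = 155.841 mm·m/s
Steady-state rate R = (F_in − F_out)/L = (366.093 − 155.841) / 340000 m = 6.184e-04 mm/s.
R = 6.184e-04 × 3600 × 24 = 53.4 mm/day.

R ≈ 53.4 mm/day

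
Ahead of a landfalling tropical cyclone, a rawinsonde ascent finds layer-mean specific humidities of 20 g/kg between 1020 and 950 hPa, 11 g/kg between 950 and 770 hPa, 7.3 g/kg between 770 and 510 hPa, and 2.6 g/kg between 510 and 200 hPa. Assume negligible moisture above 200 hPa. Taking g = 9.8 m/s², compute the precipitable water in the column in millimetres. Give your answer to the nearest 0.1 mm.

Precipitable water is the column-integrated vapour mass per unit area: PW = (1/g) Σ q̄ Δp, with q in kg/kg and Δp in Pa (1 kg/m² of water = 1 mm).
Layer 1020–950 hPa: Δp = 70 hPa = 7000 Pa, q̄ = 0.02 kg/kg → 0.02 × 7000 / 9.8 = 14.29 mm
Layer 950–770 hPa: Δp = 180 hPa = 18000 Pa, q̄ = 0.011 kg/kg → 0.011 × 18000 / 9.8 = 20.20 mm
Layer 770–510 hPa: Δp = 260 hPa = 26000 Pa, q̄ = 0.0073 kg/kg → 0.0073 × 26000 / 9.8 = 19.37 mm
Layer 510–200 hPa: Δp = 310 hPa = 31000 Pa, q̄ = 0.0026 kg/kg → 0.0026 × 31000 / 9.8 = 8.22 mm
PW = 14.29 + 20.20 + 19.37 + 8.22 = 62.08 ≈ 62.1 mm.

PW ≈ 62.1 mm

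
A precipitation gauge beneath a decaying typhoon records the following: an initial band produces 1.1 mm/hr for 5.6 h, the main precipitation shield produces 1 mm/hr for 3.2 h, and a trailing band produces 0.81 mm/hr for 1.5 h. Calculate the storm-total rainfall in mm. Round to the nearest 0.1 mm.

total ≈ 10.6 mm

Total = Σ Rᵢ Δtᵢ = 1.1 × 5.6 + 1 × 3.2 + 0.81 × 1.5
      = 6.16 + 3.2 + 1.215 = 10.6 mm.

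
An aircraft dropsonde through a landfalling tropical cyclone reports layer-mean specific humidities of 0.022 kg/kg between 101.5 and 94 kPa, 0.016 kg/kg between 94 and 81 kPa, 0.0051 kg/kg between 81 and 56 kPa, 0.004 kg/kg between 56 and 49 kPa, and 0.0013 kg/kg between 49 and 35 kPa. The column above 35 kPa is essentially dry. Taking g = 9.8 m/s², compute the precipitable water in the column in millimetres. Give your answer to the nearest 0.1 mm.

PW ≈ 55.8 mm

Precipitable water is the column-integrated vapour mass per unit area: PW = (1/g) Σ q̄ Δp, with q in kg/kg and Δp in Pa (1 kg/m² of water = 1 mm).
Layer 101.5–94 kPa: Δp = 75 hPa = 7500 Pa, q̄ = 0.022 kg/kg → 0.022 × 7500 / 9.8 = 16.84 mm
Layer 94–81 kPa: Δp = 130 hPa = 13000 Pa, q̄ = 0.016 kg/kg → 0.016 × 13000 / 9.8 = 21.22 mm
Layer 81–56 kPa: Δp = 250 hPa = 25000 Pa, q̄ = 0.0051 kg/kg → 0.0051 × 25000 / 9.8 = 13.01 mm
Layer 56–49 kPa: Δp = 70 hPa = 7000 Pa, q̄ = 0.004 kg/kg → 0.004 × 7000 / 9.8 = 2.86 mm
Layer 49–35 kPa: Δp = 140 hPa = 14000 Pa, q̄ = 0.0013 kg/kg → 0.0013 × 14000 / 9.8 = 1.86 mm
PW = 16.84 + 21.22 + 13.01 + 2.86 + 1.86 = 55.79 ≈ 55.8 mm.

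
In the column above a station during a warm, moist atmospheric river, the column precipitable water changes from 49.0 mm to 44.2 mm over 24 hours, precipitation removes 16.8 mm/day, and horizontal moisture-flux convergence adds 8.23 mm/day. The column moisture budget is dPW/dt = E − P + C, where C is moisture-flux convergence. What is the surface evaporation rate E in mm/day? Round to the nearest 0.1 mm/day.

E ≈ 3.8 mm/day

dPW/dt = (44.2 − 49.0) mm / (24/24 day) = -4.800 mm/day.
E = dPW/dt + P − C = (-4.800) + 16.8 − (8.23) = 3.8 mm/day.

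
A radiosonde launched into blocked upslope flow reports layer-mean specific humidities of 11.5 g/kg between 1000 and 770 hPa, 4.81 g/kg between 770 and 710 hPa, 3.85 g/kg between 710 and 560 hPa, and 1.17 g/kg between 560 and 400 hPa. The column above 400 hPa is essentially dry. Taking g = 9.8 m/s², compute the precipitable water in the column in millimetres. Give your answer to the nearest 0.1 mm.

PW ≈ 37.7 mm

Precipitable water is the column-integrated vapour mass per unit area: PW = (1/g) Σ q̄ Δp, with q in kg/kg and Δp in Pa (1 kg/m² of water = 1 mm).
Layer 1000–770 hPa: Δp = 230 hPa = 23000 Pa, q̄ = 0.0115 kg/kg → 0.0115 × 23000 / 9.8 = 26.99 mm
Layer 770–710 hPa: Δp = 60 hPa = 6000 Pa, q̄ = 0.00481 kg/kg → 0.00481 × 6000 / 9.8 = 2.94 mm
Layer 710–560 hPa: Δp = 150 hPa = 15000 Pa, q̄ = 0.00385 kg/kg → 0.00385 × 15000 / 9.8 = 5.89 mm
Layer 560–400 hPa: Δp = 160 hPa = 16000 Pa, q̄ = 0.00117 kg/kg → 0.00117 × 16000 / 9.8 = 1.91 mm
PW = 26.99 + 2.94 + 5.89 + 1.91 = 37.73 ≈ 37.7 mm.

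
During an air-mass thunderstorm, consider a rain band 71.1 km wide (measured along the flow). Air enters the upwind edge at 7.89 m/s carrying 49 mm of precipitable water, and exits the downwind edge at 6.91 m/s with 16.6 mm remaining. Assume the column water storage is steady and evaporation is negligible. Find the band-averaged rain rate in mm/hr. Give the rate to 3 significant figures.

R ≈ 13.8 mm/hr

Column moisture flux per unit crosswind length is F = V × PW.
Inflow: F_in = 7.89 × 49 = 386.61 mm·m/s
Outflow: F_out = 6.91 × 16.6 = 114.706 mm·m/s
Steady-state rate R = (F_in − F_out)/L = (386.61 − 114.706) / 71100 m = 3.824e-03 mm/s.
R = 3.824e-03 × 3600 = 13.8 mm/hr.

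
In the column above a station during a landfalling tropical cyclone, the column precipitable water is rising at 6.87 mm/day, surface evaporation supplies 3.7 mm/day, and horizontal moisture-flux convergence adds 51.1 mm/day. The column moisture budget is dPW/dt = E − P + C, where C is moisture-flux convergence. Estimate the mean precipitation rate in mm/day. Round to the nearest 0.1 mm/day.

P ≈ 47.9 mm/day

dPW/dt = +6.87 mm/day.
P = E + C − dPW/dt = 3.7 + (51.1) − (+6.87) = 47.9 mm/day.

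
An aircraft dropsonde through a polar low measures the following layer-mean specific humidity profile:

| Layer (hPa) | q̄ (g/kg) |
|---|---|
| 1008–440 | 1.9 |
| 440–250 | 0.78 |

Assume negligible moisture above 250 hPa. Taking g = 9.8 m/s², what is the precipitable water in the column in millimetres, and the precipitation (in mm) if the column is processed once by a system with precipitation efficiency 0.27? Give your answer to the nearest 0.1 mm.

Precipitable water is the column-integrated vapour mass per unit area: PW = (1/g) Σ q̄ Δp, with q in kg/kg and Δp in Pa (1 kg/m² of water = 1 mm).
Layer 1008–440 hPa: Δp = 568 hPa = 56800 Pa, q̄ = 0.0019 kg/kg → 0.0019 × 56800 / 9.8 = 11.01 mm
Layer 440–250 hPa: Δp = 190 hPa = 19000 Pa, q̄ = 0.00078 kg/kg → 0.00078 × 19000 / 9.8 = 1.51 mm
PW = 11.01 + 1.51 = 12.52 ≈ 12.5 mm.
Precipitation = ε × PW = 0.27 × 12.5 = 3.4 mm.

PW ≈ 12.5 mm; precipitation ≈ 3.4 mm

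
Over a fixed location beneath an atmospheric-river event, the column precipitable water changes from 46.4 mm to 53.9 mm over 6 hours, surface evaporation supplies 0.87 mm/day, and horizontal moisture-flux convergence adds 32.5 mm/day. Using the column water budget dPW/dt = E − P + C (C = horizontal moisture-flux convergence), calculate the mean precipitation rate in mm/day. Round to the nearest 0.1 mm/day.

P ≈ 3.4 mm/day

dPW/dt = (53.9 − 46.4) mm / (6/24 day) = +30.000 mm/day.
P = E + C − dPW/dt = 0.87 + (32.5) − (+30.000) = 3.4 mm/day.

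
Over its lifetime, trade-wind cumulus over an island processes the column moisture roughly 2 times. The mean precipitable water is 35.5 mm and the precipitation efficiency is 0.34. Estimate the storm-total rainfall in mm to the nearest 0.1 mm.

rainfall ≈ 24.1 mm

Each cycle deposits ε × PW = 0.34 × 35.5 = 12.07 mm.
Over 2 cycles: 2 × 12.07 = 24.1 mm.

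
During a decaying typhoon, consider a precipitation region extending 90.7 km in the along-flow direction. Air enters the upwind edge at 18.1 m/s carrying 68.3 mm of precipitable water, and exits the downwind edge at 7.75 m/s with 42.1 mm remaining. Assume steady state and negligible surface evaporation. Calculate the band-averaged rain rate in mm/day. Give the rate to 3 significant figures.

R ≈ 867 mm/day

Column moisture flux per unit crosswind length is F = V × PW.
Inflow: F_in = 18.1 × 68.3 = 1236.23 mm·m/s
Outflow: F_out = 7.75 × 42.1 = 326.275 mm·m/s
Steady-state rate R = (F_in − F_out)/L = (1236.23 − 326.275) / 90700 m = 1.003e-02 mm/s.
R = 1.003e-02 × 3600 × 24 = 867 mm/day.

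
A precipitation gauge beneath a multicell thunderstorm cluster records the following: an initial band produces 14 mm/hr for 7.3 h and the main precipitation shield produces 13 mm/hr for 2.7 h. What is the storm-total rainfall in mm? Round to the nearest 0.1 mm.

total ≈ 137.3 mm

Total = Σ Rᵢ Δtᵢ = 14 × 7.3 + 13 × 2.7
      = 102.2 + 35.1 = 137.3 mm.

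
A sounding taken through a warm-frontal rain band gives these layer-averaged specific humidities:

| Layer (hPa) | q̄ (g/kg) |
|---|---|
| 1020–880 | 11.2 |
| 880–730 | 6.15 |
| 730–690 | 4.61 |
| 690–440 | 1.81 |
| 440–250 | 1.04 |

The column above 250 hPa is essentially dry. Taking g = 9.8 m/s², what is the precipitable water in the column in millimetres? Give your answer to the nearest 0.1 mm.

Precipitable water is the column-integrated vapour mass per unit area: PW = (1/g) Σ q̄ Δp, with q in kg/kg and Δp in Pa (1 kg/m² of water = 1 mm).
Layer 1020–880 hPa: Δp = 140 hPa = 14000 Pa, q̄ = 0.0112 kg/kg → 0.0112 × 14000 / 9.8 = 16.00 mm
Layer 880–730 hPa: Δp = 150 hPa = 15000 Pa, q̄ = 0.00615 kg/kg → 0.00615 × 15000 / 9.8 = 9.41 mm
Layer 730–690 hPa: Δp = 40 hPa = 4000 Pa, q̄ = 0.00461 kg/kg → 0.00461 × 4000 / 9.8 = 1.88 mm
Layer 690–440 hPa: Δp = 250 hPa = 25000 Pa, q̄ = 0.00181 kg/kg → 0.00181 × 25000 / 9.8 = 4.62 mm
Layer 440–250 hPa: Δp = 190 hPa = 19000 Pa, q̄ = 0.00104 kg/kg → 0.00104 × 19000 / 9.8 = 2.02 mm
PW = 16.00 + 9.41 + 1.88 + 4.62 + 2.02 = 33.93 ≈ 33.9 mm.

PW ≈ 33.9 mm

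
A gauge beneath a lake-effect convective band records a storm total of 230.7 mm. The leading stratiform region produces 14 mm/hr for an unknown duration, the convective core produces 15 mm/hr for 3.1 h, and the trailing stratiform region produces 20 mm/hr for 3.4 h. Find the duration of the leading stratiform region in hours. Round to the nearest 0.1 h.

duration ≈ 8.3 h

Known phases: 15 × 3.1 + 20 × 3.4 = 46.5 + 68 = 114.5 mm.
Remaining depth = 230.7 − 114.5 = 116.2 mm.
Duration = 116.2 / 14 = 8.3 h.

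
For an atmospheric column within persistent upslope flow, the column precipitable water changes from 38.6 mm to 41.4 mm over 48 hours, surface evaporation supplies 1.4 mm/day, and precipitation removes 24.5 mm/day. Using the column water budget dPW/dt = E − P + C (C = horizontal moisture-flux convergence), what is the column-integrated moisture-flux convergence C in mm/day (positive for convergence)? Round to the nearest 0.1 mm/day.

dPW/dt = (41.4 − 38.6) mm / (48/24 day) = +1.400 mm/day.
C = dPW/dt − E + P = (+1.400) − 1.4 + 24.5 = 24.5 mm/day.

C ≈ 24.5 mm/day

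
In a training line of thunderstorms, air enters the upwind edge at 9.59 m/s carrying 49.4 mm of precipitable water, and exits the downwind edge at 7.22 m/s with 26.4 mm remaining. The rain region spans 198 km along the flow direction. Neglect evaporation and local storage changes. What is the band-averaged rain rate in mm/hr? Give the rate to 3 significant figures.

R ≈ 5.15 mm/hr

Column moisture flux per unit crosswind length is F = V × PW.
Inflow: F_in = 9.59 × 49.4 = 473.746 mm·m/s
Outflow: F_out = 7.22 × 26.4 = 190.608 mm·m/s
Steady-state rate R = (F_in − F_out)/L = (473.746 − 190.608) / 198000 m = 1.430e-03 mm/s.
R = 1.430e-03 × 3600 = 5.15 mm/hr.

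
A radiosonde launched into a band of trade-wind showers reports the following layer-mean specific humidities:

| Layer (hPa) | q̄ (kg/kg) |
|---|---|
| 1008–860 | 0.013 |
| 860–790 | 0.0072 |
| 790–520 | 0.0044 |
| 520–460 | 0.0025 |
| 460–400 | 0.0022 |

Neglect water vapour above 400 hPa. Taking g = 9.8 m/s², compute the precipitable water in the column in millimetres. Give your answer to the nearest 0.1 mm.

Precipitable water is the column-integrated vapour mass per unit area: PW = (1/g) Σ q̄ Δp, with q in kg/kg and Δp in Pa (1 kg/m² of water = 1 mm).
Layer 1008–860 hPa: Δp = 148 hPa = 14800 Pa, q̄ = 0.013 kg/kg → 0.013 × 14800 / 9.8 = 19.63 mm
Layer 860–790 hPa: Δp = 70 hPa = 7000 Pa, q̄ = 0.0072 kg/kg → 0.0072 × 7000 / 9.8 = 5.14 mm
Layer 790–520 hPa: Δp = 270 hPa = 27000 Pa, q̄ = 0.0044 kg/kg → 0.0044 × 27000 / 9.8 = 12.12 mm
Layer 520–460 hPa: Δp = 60 hPa = 6000 Pa, q̄ = 0.0025 kg/kg → 0.0025 × 6000 / 9.8 = 1.53 mm
Layer 460–400 hPa: Δp = 60 hPa = 6000 Pa, q̄ = 0.0022 kg/kg → 0.0022 × 6000 / 9.8 = 1.35 mm
PW = 19.63 + 5.14 + 12.12 + 1.53 + 1.35 = 39.77 ≈ 39.8 mm.

PW ≈ 39.8 mm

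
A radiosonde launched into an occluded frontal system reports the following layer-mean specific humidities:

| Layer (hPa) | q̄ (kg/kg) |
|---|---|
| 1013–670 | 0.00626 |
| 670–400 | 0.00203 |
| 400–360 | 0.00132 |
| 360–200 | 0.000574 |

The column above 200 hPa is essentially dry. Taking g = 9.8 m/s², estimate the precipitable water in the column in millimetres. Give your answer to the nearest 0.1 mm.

PW ≈ 29.0 mm

Precipitable water is the column-integrated vapour mass per unit area: PW = (1/g) Σ q̄ Δp, with q in kg/kg and Δp in Pa (1 kg/m² of water = 1 mm).
Layer 1013–670 hPa: Δp = 343 hPa = 34300 Pa, q̄ = 0.00626 kg/kg → 0.00626 × 34300 / 9.8 = 21.91 mm
Layer 670–400 hPa: Δp = 270 hPa = 27000 Pa, q̄ = 0.00203 kg/kg → 0.00203 × 27000 / 9.8 = 5.59 mm
Layer 400–360 hPa: Δp = 40 hPa = 4000 Pa, q̄ = 0.00132 kg/kg → 0.00132 × 4000 / 9.8 = 0.54 mm
Layer 360–200 hPa: Δp = 160 hPa = 16000 Pa, q̄ = 0.000574 kg/kg → 0.000574 × 16000 / 9.8 = 0.94 mm
PW = 21.91 + 5.59 + 0.54 + 0.94 = 28.98 ≈ 29.0 mm.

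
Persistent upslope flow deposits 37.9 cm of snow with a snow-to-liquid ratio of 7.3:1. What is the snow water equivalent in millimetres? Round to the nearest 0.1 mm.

SWE ≈ 51.9 mm

SWE = snow depth / ratio = 37.9 cm / 7.3 = 5.192 cm = 51.9 mm.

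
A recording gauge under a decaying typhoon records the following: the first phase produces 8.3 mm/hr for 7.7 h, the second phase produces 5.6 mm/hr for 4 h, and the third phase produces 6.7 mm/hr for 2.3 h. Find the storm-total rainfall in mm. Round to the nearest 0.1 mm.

Total = Σ Rᵢ Δtᵢ = 8.3 × 7.7 + 5.6 × 4 + 6.7 × 2.3
      = 63.91 + 22.4 + 15.41 = 101.7 mm.

total ≈ 101.7 mm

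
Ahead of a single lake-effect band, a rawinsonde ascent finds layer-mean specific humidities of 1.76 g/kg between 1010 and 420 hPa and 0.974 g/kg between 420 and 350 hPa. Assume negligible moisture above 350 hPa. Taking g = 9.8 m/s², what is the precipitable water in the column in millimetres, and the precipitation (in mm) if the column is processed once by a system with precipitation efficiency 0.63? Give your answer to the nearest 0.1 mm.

PW ≈ 11.3 mm; precipitation ≈ 7.1 mm

Precipitable water is the column-integrated vapour mass per unit area: PW = (1/g) Σ q̄ Δp, with q in kg/kg and Δp in Pa (1 kg/m² of water = 1 mm).
Layer 1010–420 hPa: Δp = 590 hPa = 59000 Pa, q̄ = 0.00176 kg/kg → 0.00176 × 59000 / 9.8 = 10.60 mm
Layer 420–350 hPa: Δp = 70 hPa = 7000 Pa, q̄ = 0.000974 kg/kg → 0.000974 × 7000 / 9.8 = 0.70 mm
PW = 10.60 + 0.70 = 11.30 ≈ 11.3 mm.
Precipitation = ε × PW = 0.63 × 11.3 = 7.1 mm.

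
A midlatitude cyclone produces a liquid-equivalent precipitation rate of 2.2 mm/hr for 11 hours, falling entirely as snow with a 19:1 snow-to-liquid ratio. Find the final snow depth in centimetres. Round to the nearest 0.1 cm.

Liquid-equivalent depth = 2.2 × 11 = 24.2 mm.
Snow depth = 24.2 mm × 19 = 459.8 mm = 46.0 cm.

snow depth ≈ 46.0 cm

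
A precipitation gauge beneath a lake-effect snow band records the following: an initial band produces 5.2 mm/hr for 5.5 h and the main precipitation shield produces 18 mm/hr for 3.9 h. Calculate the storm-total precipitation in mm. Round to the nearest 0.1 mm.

Total = Σ Rᵢ Δtᵢ = 5.2 × 5.5 + 18 × 3.9
      = 28.6 + 70.2 = 98.8 mm.

total ≈ 98.8 mm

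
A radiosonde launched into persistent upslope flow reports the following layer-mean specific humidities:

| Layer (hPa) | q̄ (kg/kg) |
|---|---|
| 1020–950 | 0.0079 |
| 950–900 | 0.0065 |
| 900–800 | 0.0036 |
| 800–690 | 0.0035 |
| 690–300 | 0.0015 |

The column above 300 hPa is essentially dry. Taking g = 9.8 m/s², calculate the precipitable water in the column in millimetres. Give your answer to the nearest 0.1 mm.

Precipitable water is the column-integrated vapour mass per unit area: PW = (1/g) Σ q̄ Δp, with q in kg/kg and Δp in Pa (1 kg/m² of water = 1 mm).
Layer 1020–950 hPa: Δp = 70 hPa = 7000 Pa, q̄ = 0.0079 kg/kg → 0.0079 × 7000 / 9.8 = 5.64 mm
Layer 950–900 hPa: Δp = 50 hPa = 5000 Pa, q̄ = 0.0065 kg/kg → 0.0065 × 5000 / 9.8 = 3.32 mm
Layer 900–800 hPa: Δp = 100 hPa = 10000 Pa, q̄ = 0.0036 kg/kg → 0.0036 × 10000 / 9.8 = 3.67 mm
Layer 800–690 hPa: Δp = 110 hPa = 11000 Pa, q̄ = 0.0035 kg/kg → 0.0035 × 11000 / 9.8 = 3.93 mm
Layer 690–300 hPa: Δp = 390 hPa = 39000 Pa, q̄ = 0.0015 kg/kg → 0.0015 × 39000 / 9.8 = 5.97 mm
PW = 5.64 + 3.32 + 3.67 + 3.93 + 5.97 = 22.53 ≈ 22.5 mm.

PW ≈ 22.5 mm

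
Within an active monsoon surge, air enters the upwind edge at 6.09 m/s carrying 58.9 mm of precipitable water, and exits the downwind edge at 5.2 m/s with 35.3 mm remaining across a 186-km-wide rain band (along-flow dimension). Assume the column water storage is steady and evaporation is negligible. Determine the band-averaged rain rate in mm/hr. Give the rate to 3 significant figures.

R ≈ 3.39 mm/hr

Column moisture flux per unit crosswind length is F = V × PW.
Inflow: F_in = 6.09 × 58.9 = 358.701 mm·m/s
Outflow: F_out = 5.2 × 35.3 = 183.56 mm·m/s
Steady-state rate R = (F_in − F_out)/L = (358.701 − 183.56) / 186000 m = 9.416e-04 mm/s.
R = 9.416e-04 × 3600 = 3.39 mm/hr.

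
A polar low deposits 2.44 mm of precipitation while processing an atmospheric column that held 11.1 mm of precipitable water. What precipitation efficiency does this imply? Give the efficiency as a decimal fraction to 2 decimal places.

ε = precipitation / PW = 2.44 / 11.1 = 0.22.

ε ≈ 0.22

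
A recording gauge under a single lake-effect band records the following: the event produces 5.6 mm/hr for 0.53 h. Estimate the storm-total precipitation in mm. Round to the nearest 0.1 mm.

total ≈ 3.0 mm

Total = Σ Rᵢ Δtᵢ = 5.6 × 0.53
      = 2.968 = 3.0 mm.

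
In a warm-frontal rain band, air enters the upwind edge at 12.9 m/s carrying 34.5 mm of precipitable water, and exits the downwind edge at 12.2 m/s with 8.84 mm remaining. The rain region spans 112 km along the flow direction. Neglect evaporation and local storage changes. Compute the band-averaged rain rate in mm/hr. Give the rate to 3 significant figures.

R ≈ 10.8 mm/hr

Column moisture flux per unit crosswind length is F = V × PW.
Inflow: F_in = 12.9 × 34.5 = 445.05 mm·m/s
Outflow: F_out = 12.2 × 8.84 = 107.848 mm·m/s
Steady-state rate R = (F_in − F_out)/L = (445.05 − 107.848) / 112000 m = 3.011e-03 mm/s.
R = 3.011e-03 × 3600 = 10.8 mm/hr.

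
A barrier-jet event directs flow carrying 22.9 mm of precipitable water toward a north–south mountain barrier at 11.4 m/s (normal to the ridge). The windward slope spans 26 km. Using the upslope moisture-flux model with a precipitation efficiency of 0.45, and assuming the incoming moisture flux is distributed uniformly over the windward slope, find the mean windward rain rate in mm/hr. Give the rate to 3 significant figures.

Incoming column moisture flux per unit ridge length: F = V × PW = 11.4 × 22.9 = 261.06 mm·m/s.
Spread over the 26 km slope with efficiency ε = 0.45: R = ε·F/W = 0.45 × 261.06 / 26000 m = 4.518e-03 mm/s.
R = 4.518e-03 × 3600 = 16.3 mm/hr.

R ≈ 16.3 mm/hr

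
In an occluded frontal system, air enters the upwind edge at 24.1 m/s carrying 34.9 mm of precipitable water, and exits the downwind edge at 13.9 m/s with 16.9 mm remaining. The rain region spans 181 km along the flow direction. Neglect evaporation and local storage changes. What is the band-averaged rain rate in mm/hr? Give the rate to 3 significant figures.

Column moisture flux per unit crosswind length is F = V × PW.
Inflow: F_in = 24.1 × 34.9 = 841.09 mm·m/s
Outflow: F_out = 13.9 × 16.9 = 234.91 mm·m/s
Steady-state rate R = (F_in − F_out)/L = (841.09 − 234.91) / 181000 m = 3.349e-03 mm/s.
R = 3.349e-03 × 3600 = 12.1 mm/hr.

R ≈ 12.1 mm/hr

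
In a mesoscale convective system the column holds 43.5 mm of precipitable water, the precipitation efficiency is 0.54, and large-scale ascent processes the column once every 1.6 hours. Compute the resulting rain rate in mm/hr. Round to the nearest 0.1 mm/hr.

R ≈ 14.7 mm/hr

Each overturning extracts ε × PW = 0.54 × 43.5 = 23.49 mm.
Rate = ε·PW / τ = 23.49 / 1.6 h = 14.7 mm/hr.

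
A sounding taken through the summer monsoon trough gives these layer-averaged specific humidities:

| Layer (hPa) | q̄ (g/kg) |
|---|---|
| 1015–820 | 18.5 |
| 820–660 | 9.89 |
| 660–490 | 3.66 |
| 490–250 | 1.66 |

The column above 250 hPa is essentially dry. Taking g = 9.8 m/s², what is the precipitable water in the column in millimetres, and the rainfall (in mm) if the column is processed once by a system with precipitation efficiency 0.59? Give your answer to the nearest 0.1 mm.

PW ≈ 63.4 mm; rainfall ≈ 37.4 mm

Precipitable water is the column-integrated vapour mass per unit area: PW = (1/g) Σ q̄ Δp, with q in kg/kg and Δp in Pa (1 kg/m² of water = 1 mm).
Layer 1015–820 hPa: Δp = 195 hPa = 19500 Pa, q̄ = 0.0185 kg/kg → 0.0185 × 19500 / 9.8 = 36.81 mm
Layer 820–660 hPa: Δp = 160 hPa = 16000 Pa, q̄ = 0.00989 kg/kg → 0.00989 × 16000 / 9.8 = 16.15 mm
Layer 660–490 hPa: Δp = 170 hPa = 17000 Pa, q̄ = 0.00366 kg/kg → 0.00366 × 17000 / 9.8 = 6.35 mm
Layer 490–250 hPa: Δp = 240 hPa = 24000 Pa, q̄ = 0.00166 kg/kg → 0.00166 × 24000 / 9.8 = 4.07 mm
PW = 36.81 + 16.15 + 6.35 + 4.07 = 63.38 ≈ 63.4 mm.
Rainfall = ε × PW = 0.59 × 63.4 = 37.4 mm.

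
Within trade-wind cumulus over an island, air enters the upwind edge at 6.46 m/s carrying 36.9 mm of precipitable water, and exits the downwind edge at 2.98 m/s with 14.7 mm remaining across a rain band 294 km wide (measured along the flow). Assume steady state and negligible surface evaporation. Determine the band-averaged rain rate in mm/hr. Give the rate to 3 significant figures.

R ≈ 2.38 mm/hr

Column moisture flux per unit crosswind length is F = V × PW.
Inflow: F_in = 6.46 × 36.9 = 238.374 mm·m/s
Outflow: F_out = 2.98 × 14.7 = 43.806 mm·m/s
Steady-state rate R = (F_in − F_out)/L = (238.374 − 43.806) / 294000 m = 6.618e-04 mm/s.
R = 6.618e-04 × 3600 = 2.38 mm/hr.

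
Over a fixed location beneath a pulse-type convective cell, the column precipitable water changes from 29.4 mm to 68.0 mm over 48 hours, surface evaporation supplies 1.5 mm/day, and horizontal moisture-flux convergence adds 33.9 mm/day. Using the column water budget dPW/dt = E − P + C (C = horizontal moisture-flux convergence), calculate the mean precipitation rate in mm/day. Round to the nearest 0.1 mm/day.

P ≈ 16.1 mm/day

dPW/dt = (68.0 − 29.4) mm / (48/24 day) = +19.300 mm/day.
P = E + C − dPW/dt = 1.5 + (33.9) − (+19.300) = 16.1 mm/day.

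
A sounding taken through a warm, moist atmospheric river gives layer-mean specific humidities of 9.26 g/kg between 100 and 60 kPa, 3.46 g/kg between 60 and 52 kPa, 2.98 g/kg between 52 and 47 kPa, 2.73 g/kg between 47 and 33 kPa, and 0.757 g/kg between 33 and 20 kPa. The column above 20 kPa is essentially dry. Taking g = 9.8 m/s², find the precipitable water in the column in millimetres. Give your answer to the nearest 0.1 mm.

Precipitable water is the column-integrated vapour mass per unit area: PW = (1/g) Σ q̄ Δp, with q in kg/kg and Δp in Pa (1 kg/m² of water = 1 mm).
Layer 100–60 kPa: Δp = 400 hPa = 40000 Pa, q̄ = 0.00926 kg/kg → 0.00926 × 40000 / 9.8 = 37.80 mm
Layer 60–52 kPa: Δp = 80 hPa = 8000 Pa, q̄ = 0.00346 kg/kg → 0.00346 × 8000 / 9.8 = 2.82 mm
Layer 52–47 kPa: Δp = 50 hPa = 5000 Pa, q̄ = 0.00298 kg/kg → 0.00298 × 5000 / 9.8 = 1.52 mm
Layer 47–33 kPa: Δp = 140 hPa = 14000 Pa, q̄ = 0.00273 kg/kg → 0.00273 × 14000 / 9.8 = 3.90 mm
Layer 33–20 kPa: Δp = 130 hPa = 13000 Pa, q̄ = 0.000757 kg/kg → 0.000757 × 13000 / 9.8 = 1.00 mm
PW = 37.80 + 2.82 + 1.52 + 3.90 + 1.00 = 47.04 ≈ 47.0 mm.

PW ≈ 47.0 mm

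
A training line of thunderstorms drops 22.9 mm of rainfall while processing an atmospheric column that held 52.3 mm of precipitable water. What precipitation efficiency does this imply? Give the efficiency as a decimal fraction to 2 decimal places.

ε ≈ 0.44

ε = rainfall / PW = 22.9 / 52.3 = 0.44.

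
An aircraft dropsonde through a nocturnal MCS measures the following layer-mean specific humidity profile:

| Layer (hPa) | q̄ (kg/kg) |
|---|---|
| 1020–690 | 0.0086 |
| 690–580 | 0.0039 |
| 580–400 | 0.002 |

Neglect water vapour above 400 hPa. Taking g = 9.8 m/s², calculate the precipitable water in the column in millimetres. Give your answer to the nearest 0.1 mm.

PW ≈ 37.0 mm

Precipitable water is the column-integrated vapour mass per unit area: PW = (1/g) Σ q̄ Δp, with q in kg/kg and Δp in Pa (1 kg/m² of water = 1 mm).
Layer 1020–690 hPa: Δp = 330 hPa = 33000 Pa, q̄ = 0.0086 kg/kg → 0.0086 × 33000 / 9.8 = 28.96 mm
Layer 690–580 hPa: Δp = 110 hPa = 11000 Pa, q̄ = 0.0039 kg/kg → 0.0039 × 11000 / 9.8 = 4.38 mm
Layer 580–400 hPa: Δp = 180 hPa = 18000 Pa, q̄ = 0.002 kg/kg → 0.002 × 18000 / 9.8 = 3.67 mm
PW = 28.96 + 4.38 + 3.67 = 37.01 ≈ 37.0 mm.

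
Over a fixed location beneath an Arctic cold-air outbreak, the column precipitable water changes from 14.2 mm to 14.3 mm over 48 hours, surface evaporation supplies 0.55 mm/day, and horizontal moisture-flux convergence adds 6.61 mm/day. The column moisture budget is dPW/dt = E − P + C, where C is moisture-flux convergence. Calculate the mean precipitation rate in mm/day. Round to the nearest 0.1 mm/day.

P ≈ 7.1 mm/day

dPW/dt = (14.3 − 14.2) mm / (48/24 day) = +0.050 mm/day.
P = E + C − dPW/dt = 0.55 + (6.61) − (+0.050) = 7.1 mm/day.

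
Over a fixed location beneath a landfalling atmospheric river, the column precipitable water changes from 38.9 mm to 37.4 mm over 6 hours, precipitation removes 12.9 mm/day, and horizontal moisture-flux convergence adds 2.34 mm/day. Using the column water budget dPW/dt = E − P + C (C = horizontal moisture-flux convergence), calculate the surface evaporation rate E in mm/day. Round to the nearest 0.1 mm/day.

dPW/dt = (37.4 − 38.9) mm / (6/24 day) = -6.000 mm/day.
E = dPW/dt + P − C = (-6.000) + 12.9 − (2.34) = 4.6 mm/day.

E ≈ 4.6 mm/day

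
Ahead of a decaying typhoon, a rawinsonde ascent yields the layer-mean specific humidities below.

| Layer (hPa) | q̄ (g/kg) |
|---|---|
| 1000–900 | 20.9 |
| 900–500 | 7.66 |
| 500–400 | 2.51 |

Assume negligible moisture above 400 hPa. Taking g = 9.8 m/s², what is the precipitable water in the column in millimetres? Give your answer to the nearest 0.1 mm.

PW ≈ 55.2 mm

Precipitable water is the column-integrated vapour mass per unit area: PW = (1/g) Σ q̄ Δp, with q in kg/kg and Δp in Pa (1 kg/m² of water = 1 mm).
Layer 1000–900 hPa: Δp = 100 hPa = 10000 Pa, q̄ = 0.0209 kg/kg → 0.0209 × 10000 / 9.8 = 21.33 mm
Layer 900–500 hPa: Δp = 400 hPa = 40000 Pa, q̄ = 0.00766 kg/kg → 0.00766 × 40000 / 9.8 = 31.27 mm
Layer 500–400 hPa: Δp = 100 hPa = 10000 Pa, q̄ = 0.00251 kg/kg → 0.00251 × 10000 / 9.8 = 2.56 mm
PW = 21.33 + 31.27 + 2.56 = 55.16 ≈ 55.2 mm.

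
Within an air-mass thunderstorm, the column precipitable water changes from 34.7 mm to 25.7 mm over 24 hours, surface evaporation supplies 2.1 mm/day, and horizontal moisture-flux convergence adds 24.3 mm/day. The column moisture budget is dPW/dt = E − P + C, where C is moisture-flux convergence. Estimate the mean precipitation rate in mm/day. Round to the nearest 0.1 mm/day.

dPW/dt = (25.7 − 34.7) mm / (24/24 day) = -9.000 mm/day.
P = E + C − dPW/dt = 2.1 + (24.3) − (-9.000) = 35.4 mm/day.

P ≈ 35.4 mm/day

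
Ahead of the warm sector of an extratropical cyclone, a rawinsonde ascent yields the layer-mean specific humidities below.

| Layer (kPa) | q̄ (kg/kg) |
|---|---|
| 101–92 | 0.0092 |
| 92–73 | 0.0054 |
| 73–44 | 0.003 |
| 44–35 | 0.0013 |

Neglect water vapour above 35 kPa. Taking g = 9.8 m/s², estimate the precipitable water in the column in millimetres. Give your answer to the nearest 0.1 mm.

Precipitable water is the column-integrated vapour mass per unit area: PW = (1/g) Σ q̄ Δp, with q in kg/kg and Δp in Pa (1 kg/m² of water = 1 mm).
Layer 101–92 kPa: Δp = 90 hPa = 9000 Pa, q̄ = 0.0092 kg/kg → 0.0092 × 9000 / 9.8 = 8.45 mm
Layer 92–73 kPa: Δp = 190 hPa = 19000 Pa, q̄ = 0.0054 kg/kg → 0.0054 × 19000 / 9.8 = 10.47 mm
Layer 73–44 kPa: Δp = 290 hPa = 29000 Pa, q̄ = 0.003 kg/kg → 0.003 × 29000 / 9.8 = 8.88 mm
Layer 44–35 kPa: Δp = 90 hPa = 9000 Pa, q̄ = 0.0013 kg/kg → 0.0013 × 9000 / 9.8 = 1.19 mm
PW = 8.45 + 10.47 + 8.88 + 1.19 = 28.99 ≈ 29.0 mm.

PW ≈ 29.0 mm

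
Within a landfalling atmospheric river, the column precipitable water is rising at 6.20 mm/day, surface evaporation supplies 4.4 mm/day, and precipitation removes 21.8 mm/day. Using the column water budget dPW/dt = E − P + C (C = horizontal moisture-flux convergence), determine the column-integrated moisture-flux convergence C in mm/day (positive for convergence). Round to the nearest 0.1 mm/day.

C ≈ 23.6 mm/day

dPW/dt = +6.20 mm/day.
C = dPW/dt − E + P = (+6.20) − 4.4 + 21.8 = 23.6 mm/day.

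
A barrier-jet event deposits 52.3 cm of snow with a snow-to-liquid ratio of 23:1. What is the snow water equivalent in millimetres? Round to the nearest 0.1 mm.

SWE ≈ 22.7 mm

SWE = snow depth / ratio = 52.3 cm / 23 = 2.274 cm = 22.7 mm.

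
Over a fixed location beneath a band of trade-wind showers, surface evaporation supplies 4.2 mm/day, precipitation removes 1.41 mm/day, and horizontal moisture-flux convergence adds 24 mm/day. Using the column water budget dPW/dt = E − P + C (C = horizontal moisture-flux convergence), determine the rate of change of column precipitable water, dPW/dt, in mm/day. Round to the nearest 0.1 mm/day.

dPW/dt = E − P + C = 4.2 − 1.41 + (24) = 26.8 mm/day.

dPW/dt ≈ 26.8 mm/day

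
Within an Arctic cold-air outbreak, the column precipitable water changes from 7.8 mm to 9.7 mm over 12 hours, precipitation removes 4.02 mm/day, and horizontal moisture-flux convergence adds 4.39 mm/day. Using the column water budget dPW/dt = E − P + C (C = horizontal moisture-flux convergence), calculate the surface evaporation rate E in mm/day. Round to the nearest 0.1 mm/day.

E ≈ 3.4 mm/day

dPW/dt = (9.7 − 7.8) mm / (12/24 day) = +3.800 mm/day.
E = dPW/dt + P − C = (+3.800) + 4.02 − (4.39) = 3.4 mm/day.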